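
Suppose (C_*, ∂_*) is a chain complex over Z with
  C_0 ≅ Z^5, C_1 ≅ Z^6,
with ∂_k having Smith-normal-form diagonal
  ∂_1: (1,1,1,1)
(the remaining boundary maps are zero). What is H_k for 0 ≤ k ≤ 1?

H_0 ≅ Z,  H_1 ≅ Z^2.

H_0: b_0 = 5 − 0 − 4 = 1; torsion from ∂_1 factors > 1: none. So H_0 ≅ Z.
H_1: b_1 = 6 − 4 − 0 = 2; torsion from ∂_2 factors > 1: none. So H_1 ≅ Z^2.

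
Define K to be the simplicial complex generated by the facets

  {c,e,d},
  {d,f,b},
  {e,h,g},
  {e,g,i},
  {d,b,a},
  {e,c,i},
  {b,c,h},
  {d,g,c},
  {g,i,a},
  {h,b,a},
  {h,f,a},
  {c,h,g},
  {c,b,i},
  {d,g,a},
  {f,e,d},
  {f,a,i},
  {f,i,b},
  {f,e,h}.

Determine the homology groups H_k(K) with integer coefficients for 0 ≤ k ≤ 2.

Take the total order a < b < c < d < e < f < g < h < i on the vertex set. Then K (dimension 2) consists of the simplices:

  0-simplices (9): a, b, c, d, e, f, g, h, i
  1-simplices (27): ab, ad, af, ag, ah, ai, bc, bd, bf, bh, bi, cd, ce, cg, ch, ci, de, df, dg, ef, eg, eh, ei, fh, fi, gh, gi
  2-simplices (18): abd, abh, adg, afh, afi, agi, bch, bci, bdf, bfi, cde, cdg, cei, cgh, def, efh, egh, egi

so the chain groups are C_0 ≅ Z^9, C_1 ≅ Z^27, C_2 ≅ Z^18.

The boundary map ∂_1: C_1 → C_0 maps an edge to its endpoints' difference, ∂[p,q] = q − p. For instance
  ∂bh = h − b.
As a 9×27 matrix over Z this has rank 8, with invariant factors (1,1,1,1,1,1,1,1).

Boundary ∂_2: C_2 → C_1 acts by ∂[p,q,r] = [q,r] − [p,r] + [p,q]. For instance
  ∂afh = fh − ah + af,
  ∂efh = fh − eh + ef.
The resulting 27×18 matrix has rank 18, and its Smith normal form has invariant factors (1,1,1,1,1,1,1,1,1,1,1,1,1,1,1,1,1,2).

Computing H_k = (kernel of ∂_k) / (image of ∂_{k+1}):

  H_0: rank C_0 − rank ∂_1 = 9 − 8 = 1, and the invariant factors of ∂_1 are all 1, so H_0 = Z.
  H_1: rank ker ∂_1 − rank ∂_2 = (27 − 8) − 18 = 1, and ∂_2 has invariant factor 2 > 1, so H_1 = Z ⊕ Z/2.
  H_2: rank ker ∂_2 − rank ∂_3 = (18 − 18) − 0 = 0, and there is no ∂_3, so H_2 = 0.

H_0 ≅ Z,  H_1 ≅ Z ⊕ Z/2,  H_2 = 0.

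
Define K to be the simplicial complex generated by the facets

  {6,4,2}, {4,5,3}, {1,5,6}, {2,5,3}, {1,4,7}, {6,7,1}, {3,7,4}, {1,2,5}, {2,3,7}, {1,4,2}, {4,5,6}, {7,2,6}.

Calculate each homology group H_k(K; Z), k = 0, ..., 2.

H_0 = Z,  H_1 = Z_2,  H_2 = 0.

Take the total order 1 < 2 < 3 < 4 < 5 < 6 < 7 on the vertex set. Then K (dimension 2) consists of the simplices:

  0-simplices (7): [1], [2], [3], [4], [5], [6], [7]
  1-simplices (18): [1,2], [1,4], [1,5], [1,6], [1,7], [2,3], [2,4], [2,5], [2,6], [2,7], [3,4], [3,5], [3,7], [4,5], [4,6], [4,7], [5,6], [6,7]
  2-simplices (12): [1,2,4], [1,2,5], [1,4,7], [1,5,6], [1,6,7], [2,3,5], [2,3,7], [2,4,6], [2,6,7], [3,4,5], [3,4,7], [4,5,6]

giving chain groups C_0 ≅ Z^7, C_1 ≅ Z^18, C_2 ≅ Z^12.

Boundary ∂_1: C_1 → C_0 sends each edge [p,q] (with p < q) to q − p.
As a 7×18 matrix over Z this has rank 6, with invariant factors (1,1,1,1,1,1).

∂_2: C_2 → C_1 sends each 2-simplex [p,q,r] to [q,r] − [p,r] + [p,q]. For instance
  ∂[2,3,5] = [3,5] − [2,5] + [2,3],
  ∂[3,4,7] = [4,7] − [3,7] + [3,4].
The resulting 18×12 matrix has rank 12, and its Smith normal form has invariant factors (1,1,1,1,1,1,1,1,1,1,1,2).

Reading off H_k = ker ∂_k / im ∂_{k+1}:

  H_0: rank C_0 − rank ∂_1 = 7 − 6 = 1, and the invariant factors of ∂_1 are all 1, so H_0 = Z.
  H_1: rank ker ∂_1 − rank ∂_2 = (18 − 6) − 12 = 0, and ∂_2 has invariant factor 2 > 1, so H_1 = Z_2.
  H_2: rank ker ∂_2 − rank ∂_3 = (12 − 12) − 0 = 0, and there is no ∂_3, so H_2 = 0.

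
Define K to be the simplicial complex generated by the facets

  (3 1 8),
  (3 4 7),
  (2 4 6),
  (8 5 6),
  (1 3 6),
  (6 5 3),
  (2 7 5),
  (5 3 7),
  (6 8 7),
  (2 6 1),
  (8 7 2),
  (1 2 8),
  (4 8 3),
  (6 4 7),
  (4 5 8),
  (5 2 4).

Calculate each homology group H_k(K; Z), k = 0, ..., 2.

H_0 ≅ Z,  H_1 ≅ Z^2,  H_2 ≅ Z.

Fix the vertex order 1 < 2 < 3 < 4 < 5 < 6 < 7 < 8 and write every simplex with vertices in increasing order. Then dim K = 2 and the simplices of K are:

  0-simplices (8): [1], [2], [3], [4], [5], [6], [7], [8]
  1-simplices (24): (24 of them)
  2-simplices (16): [1,2,6], [1,2,8], [1,3,6], [1,3,8], [2,4,5], [2,4,6], [2,5,7], [2,7,8], [3,4,7], [3,4,8], [3,5,6], [3,5,7], [4,5,8], [4,6,7], [5,6,8], [6,7,8]

giving chain groups C_0 ≅ Z^8, C_1 ≅ Z^24, C_2 ≅ Z^16.

Boundary ∂_1: C_1 → C_0 maps an edge to its endpoints' difference, ∂[p,q] = q − p. For instance
  ∂[1,3] = [3] − [1].
This gives a 8×24 integer matrix of rank 7; reducing to Smith normal form yields diagonal entries (1,1,1,1,1,1,1).

Boundary ∂_2: C_2 → C_1 sends each 2-simplex [p,q,r] to [q,r] − [p,r] + [p,q]. For instance
  ∂[5,6,8] = [6,8] − [5,8] + [5,6],
  ∂[2,4,6] = [4,6] − [2,6] + [2,4].
This gives a 24×16 integer matrix of rank 15; reducing to Smith normal form yields diagonal entries (1,1,1,1,1,1,1,1,1,1,1,1,1,1,1).

From H_k ≅ ker(∂_k) / im(∂_{k+1}) we obtain:

  H_0: rank C_0 − rank ∂_1 = 8 − 7 = 1, and the invariant factors of ∂_1 are all 1, so H_0 = Z.
  H_1: rank ker ∂_1 − rank ∂_2 = (24 − 7) − 15 = 2, and the invariant factors of ∂_2 are all 1, so H_1 = Z^2.
  H_2: rank ker ∂_2 − rank ∂_3 = (16 − 15) − 0 = 1, and there is no ∂_3, so H_2 = Z.

As a check, the Euler characteristic is 8 − 24 + 16 = 0, which agrees with 1 − 2 + 1 = 0.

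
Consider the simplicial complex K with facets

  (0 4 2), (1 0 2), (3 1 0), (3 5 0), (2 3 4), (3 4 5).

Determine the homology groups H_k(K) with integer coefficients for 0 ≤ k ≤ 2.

H_0 ≅ Z,  H_1 ≅ Z,  H_2 = 0.

We work with the vertex ordering 0 < 1 < 2 < 3 < 4 < 5. The simplices of K, each written with vertices in increasing order, are:

  0-simplices (6): [0], [1], [2], [3], [4], [5]
  1-simplices (12): [0,1], [0,2], [0,3], [0,4], [0,5], [1,2], [1,3], [2,3], [2,4], [3,4], [3,5], [4,5]
  2-simplices (6): [0,1,2], [0,1,3], [0,2,4], [0,3,5], [2,3,4], [3,4,5]

giving chain groups C_0 ≅ Z^6, C_1 ≅ Z^12, C_2 ≅ Z^6.

∂_1: C_1 → C_0 is given by ∂[p,q] = [q] − [p]. For instance
  ∂[0,1] = [1] − [0].
This gives a 6×12 integer matrix of rank 5; reducing to Smith normal form yields diagonal entries (1,1,1,1,1).

∂_2: C_2 → C_1 maps a triangle to the signed sum of its edges. For instance
  ∂[0,1,3] = [1,3] − [0,3] + [0,1],
  ∂[0,3,5] = [3,5] − [0,5] + [0,3].
The 12×6 boundary matrix has rank 6 and Smith normal form diag(1,1,1,1,1,1).

Now H_k = ker ∂_k / im ∂_{k+1}, so:

  H_0: rank C_0 − rank ∂_1 = 6 − 5 = 1, and the invariant factors of ∂_1 are all 1, so H_0 = Z.
  H_1: rank ker ∂_1 − rank ∂_2 = (12 − 5) − 6 = 1, and the invariant factors of ∂_2 are all 1, so H_1 = Z.
  H_2: rank ker ∂_2 − rank ∂_3 = (6 − 6) − 0 = 0, and there is no ∂_3, so H_2 = 0.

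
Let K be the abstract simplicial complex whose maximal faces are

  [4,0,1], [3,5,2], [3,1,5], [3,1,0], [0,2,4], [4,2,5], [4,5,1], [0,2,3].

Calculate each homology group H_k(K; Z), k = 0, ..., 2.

H_0 = Z,  H_1 = 0,  H_2 = Z.

Order the vertices as 0 < 1 < 2 < 3 < 4 < 5. Listing each simplex with vertices in this order, K has dimension 2 with simplices:

  0-simplices (6): [0], [1], [2], [3], [4], [5]
  1-simplices (12): [0,1], [0,2], [0,3], [0,4], [1,3], [1,4], [1,5], [2,3], [2,4], [2,5], [3,5], [4,5]
  2-simplices (8): [0,1,3], [0,1,4], [0,2,3], [0,2,4], [1,3,5], [1,4,5], [2,3,5], [2,4,5]

so the chain groups are C_0 ≅ Z^6, C_1 ≅ Z^12, C_2 ≅ Z^8.

Boundary ∂_1: C_1 → C_0 sends each edge [p,q] (with p < q) to q − p. For instance
  ∂[2,3] = [3] − [2].
This gives a 6×12 integer matrix of rank 5; reducing to Smith normal form yields diagonal entries (1,1,1,1,1).

The boundary map ∂_2: C_2 → C_1 maps a triangle to the signed sum of its edges. For instance
  ∂[1,3,5] = [3,5] − [1,5] + [1,3],
  ∂[2,3,5] = [3,5] − [2,5] + [2,3].
This gives a 12×8 integer matrix of rank 7; reducing to Smith normal form yields diagonal entries (1,1,1,1,1,1,1).

From H_k ≅ ker(∂_k) / im(∂_{k+1}) we obtain:

  H_0: rank C_0 − rank ∂_1 = 6 − 5 = 1, and the invariant factors of ∂_1 are all 1, so H_0 = Z.
  H_1: rank ker ∂_1 − rank ∂_2 = (12 − 5) − 7 = 0, and the invariant factors of ∂_2 are all 1, so H_1 = 0.
  H_2: rank ker ∂_2 − rank ∂_3 = (8 − 7) − 0 = 1, and there is no ∂_3, so H_2 = Z.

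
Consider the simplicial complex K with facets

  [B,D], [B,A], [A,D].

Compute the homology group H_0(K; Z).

We work with the vertex ordering A < B < D. The simplices of K, each written with vertices in increasing order, are:

  0-simplices (3): A, B, D
  1-simplices (3): AB, AD, BD

so the chain groups are C_0 ≅ Z^3, C_1 ≅ Z^3.

Boundary ∂_1: C_1 → C_0 maps an edge to its endpoints' difference, ∂[p,q] = q − p.
This gives a 3×3 integer matrix of rank 2; reducing to Smith normal form yields diagonal entries (1,1).

Now H_k = ker ∂_k / im ∂_{k+1}, so:

  H_0: rank C_0 − rank ∂_1 = 3 − 2 = 1, and the invariant factors of ∂_1 are all 1, so H_0 ≅ Z.

(K is a triangulation of the circle S^1.)

H_0 = Z.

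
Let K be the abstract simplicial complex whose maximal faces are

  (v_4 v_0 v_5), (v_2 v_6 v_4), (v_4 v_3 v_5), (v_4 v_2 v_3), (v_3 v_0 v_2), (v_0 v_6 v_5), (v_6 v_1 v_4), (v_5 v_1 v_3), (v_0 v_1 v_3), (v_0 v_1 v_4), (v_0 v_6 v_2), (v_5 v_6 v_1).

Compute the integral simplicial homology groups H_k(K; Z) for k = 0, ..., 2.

H_0 = Z,  H_1 = Z/2,  H_2 = 0.

Fix the vertex order v_0 < v_1 < v_2 < v_3 < v_4 < v_5 < v_6 and write every simplex with vertices in increasing order. Then dim K = 2 and the simplices of K are:

  0-simplices (7): [v_0], [v_1], [v_2], [v_3], [v_4], [v_5], [v_6]
  1-simplices (18): (18 of them)
  2-simplices (12): (12 of them)

giving chain groups C_0 ≅ Z^7, C_1 ≅ Z^18, C_2 ≅ Z^12.

∂_1: C_1 → C_0 sends each edge [p,q] (with p < q) to q − p. For instance
  ∂[v_1,v_4] = [v_4] − [v_1].
As a 7×18 matrix over Z this has rank 6, with invariant factors (1,1,1,1,1,1).

The boundary map ∂_2: C_2 → C_1 sends each 2-simplex [p,q,r] to [q,r] − [p,r] + [p,q]. For instance
  ∂[v_0,v_2,v_6] = [v_2,v_6] − [v_0,v_6] + [v_0,v_2],
  ∂[v_0,v_1,v_4] = [v_1,v_4] − [v_0,v_4] + [v_0,v_1].
The resulting 18×12 matrix has rank 12, and its Smith normal form has invariant factors (1,1,1,1,1,1,1,1,1,1,1,2).

Reading off H_k = ker ∂_k / im ∂_{k+1}:

  H_0: rank C_0 − rank ∂_1 = 7 − 6 = 1, and the invariant factors of ∂_1 are all 1, so H_0 ≅ Z.
  H_1: rank ker ∂_1 − rank ∂_2 = (18 − 6) − 12 = 0, and ∂_2 has invariant factor 2 > 1, so H_1 ≅ Z/2.
  H_2: rank ker ∂_2 − rank ∂_3 = (12 − 12) − 0 = 0, and there is no ∂_3, so H_2 ≅ 0.

As a check, the Euler characteristic is 7 − 18 + 12 = 1, which agrees with 1 − 0 + 0 = 1.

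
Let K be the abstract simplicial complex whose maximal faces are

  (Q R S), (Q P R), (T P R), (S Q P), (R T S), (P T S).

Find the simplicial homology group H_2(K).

H_2 = Z.

Order the vertices as P < Q < R < S < T. Listing each simplex with vertices in this order, K has dimension 2 with simplices:

  0-simplices (5): P, Q, R, S, T
  1-simplices (9): PQ, PR, PS, PT, QR, QS, RS, RT, ST
  2-simplices (6): PQR, PQS, PRT, PST, QRS, RST

so the chain groups are C_0 ≅ Z^5, C_1 ≅ Z^9, C_2 ≅ Z^6.

Boundary ∂_1: C_1 → C_0 sends each edge [p,q] (with p < q) to q − p.
The 5×9 boundary matrix has rank 4 and Smith normal form diag(1,1,1,1).

∂_2: C_2 → C_1 sends each 2-simplex [p,q,r] to [q,r] − [p,r] + [p,q]. For instance
  ∂PST = ST − PT + PS,
  ∂PRT = RT − PT + PR.
The resulting 9×6 matrix has rank 5, and its Smith normal form has invariant factors (1,1,1,1,1).

Computing H_k = (kernel of ∂_k) / (image of ∂_{k+1}):

  H_2: rank ker ∂_2 − rank ∂_3 = (6 − 5) − 0 = 1, and there is no ∂_3, so H_2 ≅ Z.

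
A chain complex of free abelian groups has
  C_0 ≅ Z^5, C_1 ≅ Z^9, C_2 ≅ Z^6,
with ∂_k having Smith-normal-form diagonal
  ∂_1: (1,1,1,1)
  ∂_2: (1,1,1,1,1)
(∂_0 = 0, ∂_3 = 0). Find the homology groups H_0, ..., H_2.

H_0 = Z,  H_1 = 0,  H_2 = Z.

H_0: b_0 = 5 − 0 − 4 = 1; torsion from ∂_1 factors > 1: none. So H_0 = Z.
H_1: b_1 = 9 − 4 − 5 = 0; torsion from ∂_2 factors > 1: none. So H_1 = 0.
H_2: b_2 = 6 − 5 − 0 = 1; torsion from ∂_3 factors > 1: none. So H_2 = Z.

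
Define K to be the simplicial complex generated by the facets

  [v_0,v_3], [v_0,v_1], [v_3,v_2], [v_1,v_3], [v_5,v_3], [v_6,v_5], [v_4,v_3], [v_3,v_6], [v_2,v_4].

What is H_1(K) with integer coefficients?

H_1 ≅ Z^3.

Fix the vertex order v_0 < v_1 < v_2 < v_3 < v_4 < v_5 < v_6 and write every simplex with vertices in increasing order. Then dim K = 1 and the simplices of K are:

  0-simplices (7): [v_0], [v_1], [v_2], [v_3], [v_4], [v_5], [v_6]
  1-simplices (9): [v_0,v_1], [v_0,v_3], [v_1,v_3], [v_2,v_3], [v_2,v_4], [v_3,v_4], [v_3,v_5], [v_3,v_6], [v_5,v_6]

giving chain groups C_0 ≅ Z^7, C_1 ≅ Z^9.

∂_1: C_1 → C_0 sends each edge [p,q] (with p < q) to q − p.
As a 7×9 matrix over Z this has rank 6, with invariant factors (1,1,1,1,1,1).

Reading off H_k = ker ∂_k / im ∂_{k+1}:

  H_1: rank ker ∂_1 − rank ∂_2 = (9 − 6) − 0 = 3, and there is no ∂_2, so H_1 ≅ Z^3.

(K is a triangulation of a wedge of 3 circles.)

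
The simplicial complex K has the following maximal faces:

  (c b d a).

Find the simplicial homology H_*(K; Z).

K has 4 vertices, 6 edges, 4 triangles, 1 3-simplex.
rank ∂_0 = 0, rank ∂_1 = 3 ⇒ b_0 = 4 − 0 − 3 = 1; all invariant factors of ∂_1 are 1 so no torsion. So H_0 ≅ Z.
rank ∂_1 = 3, rank ∂_2 = 3 ⇒ b_1 = 6 − 3 − 3 = 0; all invariant factors of ∂_2 are 1 so no torsion. So H_1 ≅ 0.
rank ∂_2 = 3, rank ∂_3 = 1 ⇒ b_2 = 4 − 3 − 1 = 0; all invariant factors of ∂_3 are 1 so no torsion. So H_2 ≅ 0.
rank ∂_3 = 1, rank ∂_4 = 0 ⇒ b_3 = 1 − 1 − 0 = 0. So H_3 ≅ 0.

H_0 = Z,  H_1 = 0,  H_2 = 0,  H_3 = 0.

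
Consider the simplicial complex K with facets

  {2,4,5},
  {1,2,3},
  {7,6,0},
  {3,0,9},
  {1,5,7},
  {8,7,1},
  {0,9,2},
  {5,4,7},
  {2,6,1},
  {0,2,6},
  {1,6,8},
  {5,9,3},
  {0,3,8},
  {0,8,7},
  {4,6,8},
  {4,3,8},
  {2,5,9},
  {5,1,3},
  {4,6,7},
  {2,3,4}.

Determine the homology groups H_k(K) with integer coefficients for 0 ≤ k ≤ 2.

H_0 = Z,  H_1 = Z ⊕ Z/2,  H_2 = 0.

Order the vertices as 0 < 1 < 2 < 3 < 4 < 5 < 6 < 7 < 8 < 9. Listing each simplex with vertices in this order, K has dimension 2 with simplices:

  0-simplices (10): [0], [1], [2], [3], [4], [5], [6], [7], [8], [9]
  1-simplices (30): (30 of them)
  2-simplices (20): (20 of them)

so the chain groups are C_0 ≅ Z^10, C_1 ≅ Z^30, C_2 ≅ Z^20.

∂_1: C_1 → C_0 maps an edge to its endpoints' difference, ∂[p,q] = q − p. For instance
  ∂[1,7] = [7] − [1].
This gives a 10×30 integer matrix of rank 9; reducing to Smith normal form yields diagonal entries (1,1,1,1,1,1,1,1,1).

Boundary ∂_2: C_2 → C_1 sends each 2-simplex [p,q,r] to [q,r] − [p,r] + [p,q]. For instance
  ∂[1,2,6] = [2,6] − [1,6] + [1,2],
  ∂[1,3,5] = [3,5] − [1,5] + [1,3].
The resulting 30×20 matrix has rank 20, and its Smith normal form has invariant factors (1,1,1,1,1,1,1,1,1,1,1,1,1,1,1,1,1,1,1,2).

Reading off H_k = ker ∂_k / im ∂_{k+1}:

  H_0: rank C_0 − rank ∂_1 = 10 − 9 = 1, and the invariant factors of ∂_1 are all 1, so H_0 = Z.
  H_1: rank ker ∂_1 − rank ∂_2 = (30 − 9) − 20 = 1, and ∂_2 has invariant factor 2 > 1, so H_1 = Z ⊕ Z/2.
  H_2: rank ker ∂_2 − rank ∂_3 = (20 − 20) − 0 = 0, and there is no ∂_3, so H_2 = 0.

As a check, the Euler characteristic is 10 − 30 + 20 = 0, which agrees with 1 − 1 + 0 = 0.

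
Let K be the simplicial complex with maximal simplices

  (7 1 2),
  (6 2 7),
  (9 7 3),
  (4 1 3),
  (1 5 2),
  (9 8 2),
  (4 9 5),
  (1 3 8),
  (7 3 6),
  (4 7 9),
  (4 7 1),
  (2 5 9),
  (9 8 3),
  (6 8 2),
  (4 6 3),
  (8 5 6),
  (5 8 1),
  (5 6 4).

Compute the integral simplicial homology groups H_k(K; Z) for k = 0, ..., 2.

We work with the vertex ordering 1 < 2 < 3 < 4 < 5 < 6 < 7 < 8 < 9. The simplices of K, each written with vertices in increasing order, are:

  0-simplices (9): [1], [2], [3], [4], [5], [6], [7], [8], [9]
  1-simplices (27): (27 of them)
  2-simplices (18): [1,2,5], [1,2,7], [1,3,4], [1,3,8], [1,4,7], [1,5,8], [2,5,9], [2,6,7], [2,6,8], [2,8,9], [3,4,6], [3,6,7], [3,7,9], [3,8,9], [4,5,6], [4,5,9], [4,7,9], [5,6,8]

giving chain groups C_0 ≅ Z^9, C_1 ≅ Z^27, C_2 ≅ Z^18.

The boundary map ∂_1: C_1 → C_0 is given by ∂[p,q] = [q] − [p].
This gives a 9×27 integer matrix of rank 8; reducing to Smith normal form yields diagonal entries (1,1,1,1,1,1,1,1).

The boundary map ∂_2: C_2 → C_1 acts by ∂[p,q,r] = [q,r] − [p,r] + [p,q]. For instance
  ∂[3,4,6] = [4,6] − [3,6] + [3,4],
  ∂[2,5,9] = [5,9] − [2,9] + [2,5].
The resulting 27×18 matrix has rank 18, and its Smith normal form has invariant factors (1,1,1,1,1,1,1,1,1,1,1,1,1,1,1,1,1,2).

Computing H_k = (kernel of ∂_k) / (image of ∂_{k+1}):

  H_0: rank C_0 − rank ∂_1 = 9 − 8 = 1, and the invariant factors of ∂_1 are all 1, so H_0 ≅ Z.
  H_1: rank ker ∂_1 − rank ∂_2 = (27 − 8) − 18 = 1, and ∂_2 has invariant factor 2 > 1, so H_1 ≅ Z ⊕ Z/2Z.
  H_2: rank ker ∂_2 − rank ∂_3 = (18 − 18) − 0 = 0, and there is no ∂_3, so H_2 ≅ 0.

As a check, the Euler characteristic is 9 − 27 + 18 = 0, which agrees with 1 − 1 + 0 = 0.

H_0 ≅ Z,  H_1 ≅ Z ⊕ Z/2Z,  H_2 = 0.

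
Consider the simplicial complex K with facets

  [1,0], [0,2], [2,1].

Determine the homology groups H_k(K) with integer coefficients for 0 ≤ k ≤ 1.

H_0 ≅ Z,  H_1 ≅ Z.

Order the vertices as 0 < 1 < 2. Listing each simplex with vertices in this order, K has dimension 1 with simplices:

  0-simplices (3): [0], [1], [2]
  1-simplices (3): [0,1], [0,2], [1,2]

Hence C_0 ≅ Z^3, C_1 ≅ Z^3.

Boundary ∂_1: C_1 → C_0 is given by ∂[p,q] = [q] − [p].
As a 3×3 matrix over Z this has rank 2, with invariant factors (1,1).

Now H_k = ker ∂_k / im ∂_{k+1}, so:

  H_0: rank C_0 − rank ∂_1 = 3 − 2 = 1, and the invariant factors of ∂_1 are all 1, so H_0 = Z.
  H_1: rank ker ∂_1 − rank ∂_2 = (3 − 2) − 0 = 1, and there is no ∂_2, so H_1 = Z.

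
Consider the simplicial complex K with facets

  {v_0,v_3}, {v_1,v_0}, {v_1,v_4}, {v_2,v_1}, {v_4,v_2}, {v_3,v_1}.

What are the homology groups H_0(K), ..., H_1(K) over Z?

Order the vertices as v_0 < v_1 < v_2 < v_3 < v_4. Listing each simplex with vertices in this order, K has dimension 1 with simplices:

  0-simplices (5): [v_0], [v_1], [v_2], [v_3], [v_4]
  1-simplices (6): [v_0,v_1], [v_0,v_3], [v_1,v_2], [v_1,v_3], [v_1,v_4], [v_2,v_4]

Hence C_0 ≅ Z^5, C_1 ≅ Z^6.

The boundary map ∂_1: C_1 → C_0 sends each edge [p,q] (with p < q) to q − p. For instance
  ∂[v_0,v_1] = [v_1] − [v_0].
The 5×6 boundary matrix has rank 4 and Smith normal form diag(1,1,1,1).

Computing H_k = (kernel of ∂_k) / (image of ∂_{k+1}):

  H_0: rank C_0 − rank ∂_1 = 5 − 4 = 1, and the invariant factors of ∂_1 are all 1, so H_0 = Z.
  H_1: rank ker ∂_1 − rank ∂_2 = (6 − 4) − 0 = 2, and there is no ∂_2, so H_1 = Z^2.

H_0 ≅ Z,  H_1 ≅ Z^2.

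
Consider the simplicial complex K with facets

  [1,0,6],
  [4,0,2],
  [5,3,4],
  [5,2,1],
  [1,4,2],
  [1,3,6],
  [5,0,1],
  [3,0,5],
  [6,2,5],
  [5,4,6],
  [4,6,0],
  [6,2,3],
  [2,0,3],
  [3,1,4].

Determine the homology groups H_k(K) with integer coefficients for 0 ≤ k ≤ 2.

H_0 ≅ Z,  H_1 ≅ Z^2,  H_2 ≅ Z.

We work with the vertex ordering 0 < 1 < 2 < 3 < 4 < 5 < 6. The simplices of K, each written with vertices in increasing order, are:

  0-simplices (7): [0], [1], [2], [3], [4], [5], [6]
  1-simplices (21): [0,1], [0,2], [0,3], [0,4], [0,5], [0,6], [1,2], [1,3], [1,4], [1,5], [1,6], [2,3], [2,4], [2,5], [2,6], [3,4], [3,5], [3,6], [4,5], [4,6], [5,6]
  2-simplices (14): [0,1,5], [0,1,6], [0,2,3], [0,2,4], [0,3,5], [0,4,6], [1,2,4], [1,2,5], [1,3,4], [1,3,6], [2,3,6], [2,5,6], [3,4,5], [4,5,6]

so the chain groups are C_0 ≅ Z^7, C_1 ≅ Z^21, C_2 ≅ Z^14.

Boundary ∂_1: C_1 → C_0 maps an edge to its endpoints' difference, ∂[p,q] = q − p. For instance
  ∂[4,5] = [5] − [4].
As a 7×21 matrix over Z this has rank 6, with invariant factors (1,1,1,1,1,1).

The boundary map ∂_2: C_2 → C_1 maps a triangle to the signed sum of its edges. For instance
  ∂[4,5,6] = [5,6] − [4,6] + [4,5],
  ∂[0,1,6] = [1,6] − [0,6] + [0,1].
The 21×14 boundary matrix has rank 13 and Smith normal form diag(1,1,1,1,1,1,1,1,1,1,1,1,1).

Reading off H_k = ker ∂_k / im ∂_{k+1}:

  H_0: rank C_0 − rank ∂_1 = 7 − 6 = 1, and the invariant factors of ∂_1 are all 1, so H_0 ≅ Z.
  H_1: rank ker ∂_1 − rank ∂_2 = (21 − 6) − 13 = 2, and the invariant factors of ∂_2 are all 1, so H_1 ≅ Z^2.
  H_2: rank ker ∂_2 − rank ∂_3 = (14 − 13) − 0 = 1, and there is no ∂_3, so H_2 ≅ Z.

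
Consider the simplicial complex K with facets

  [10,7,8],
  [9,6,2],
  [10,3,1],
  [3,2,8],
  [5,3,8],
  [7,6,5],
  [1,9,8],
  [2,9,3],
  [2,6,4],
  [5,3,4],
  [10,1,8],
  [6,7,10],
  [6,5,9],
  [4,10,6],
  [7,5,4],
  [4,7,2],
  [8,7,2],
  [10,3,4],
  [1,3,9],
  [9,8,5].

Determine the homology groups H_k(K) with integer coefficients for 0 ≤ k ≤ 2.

K has 10 vertices, 30 edges, 20 triangles.
rank ∂_0 = 0, rank ∂_1 = 9 ⇒ b_0 = 10 − 0 − 9 = 1; all invariant factors of ∂_1 are 1 so no torsion. So H_0 = Z.
rank ∂_1 = 9, rank ∂_2 = 20 ⇒ b_1 = 30 − 9 − 20 = 1; ∂_2 has invariant factor(s) [2] giving torsion. So H_1 = Z ⊕ Z/2Z.
rank ∂_2 = 20, rank ∂_3 = 0 ⇒ b_2 = 20 − 20 − 0 = 0. So H_2 = 0.

H_0 ≅ Z,  H_1 ≅ Z ⊕ Z/2Z,  H_2 = 0.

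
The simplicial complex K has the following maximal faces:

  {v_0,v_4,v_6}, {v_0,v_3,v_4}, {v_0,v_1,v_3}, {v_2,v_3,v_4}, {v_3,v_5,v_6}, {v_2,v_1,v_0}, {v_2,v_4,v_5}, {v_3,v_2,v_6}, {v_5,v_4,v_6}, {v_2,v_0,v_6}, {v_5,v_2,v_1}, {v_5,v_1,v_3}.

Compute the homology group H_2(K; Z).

H_2 = 0.

K has 7 vertices, 18 edges, 12 triangles.
rank ∂_2 = 12, rank ∂_3 = 0 ⇒ b_2 = 12 − 12 − 0 = 0. So H_2 ≅ 0.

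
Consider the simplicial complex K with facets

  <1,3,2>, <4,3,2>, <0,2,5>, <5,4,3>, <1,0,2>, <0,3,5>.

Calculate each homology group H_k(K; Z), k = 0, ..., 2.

H_0 ≅ Z,  H_1 ≅ Z,  H_2 = 0.

Order the vertices as 0 < 1 < 2 < 3 < 4 < 5. Listing each simplex with vertices in this order, K has dimension 2 with simplices:

  0-simplices (6): [0], [1], [2], [3], [4], [5]
  1-simplices (12): [0,1], [0,2], [0,3], [0,5], [1,2], [1,3], [2,3], [2,4], [2,5], [3,4], [3,5], [4,5]
  2-simplices (6): [0,1,2], [0,2,5], [0,3,5], [1,2,3], [2,3,4], [3,4,5]

giving chain groups C_0 ≅ Z^6, C_1 ≅ Z^12, C_2 ≅ Z^6.

Boundary ∂_1: C_1 → C_0 sends each edge [p,q] (with p < q) to q − p. For instance
  ∂[1,2] = [2] − [1].
This gives a 6×12 integer matrix of rank 5; reducing to Smith normal form yields diagonal entries (1,1,1,1,1).

∂_2: C_2 → C_1 sends each 2-simplex [p,q,r] to [q,r] − [p,r] + [p,q]. For instance
  ∂[1,2,3] = [2,3] − [1,3] + [1,2],
  ∂[3,4,5] = [4,5] − [3,5] + [3,4].
This gives a 12×6 integer matrix of rank 6; reducing to Smith normal form yields diagonal entries (1,1,1,1,1,1).

From H_k ≅ ker(∂_k) / im(∂_{k+1}) we obtain:

  H_0: rank C_0 − rank ∂_1 = 6 − 5 = 1, and the invariant factors of ∂_1 are all 1, so H_0 = Z.
  H_1: rank ker ∂_1 − rank ∂_2 = (12 − 5) − 6 = 1, and the invariant factors of ∂_2 are all 1, so H_1 = Z.
  H_2: rank ker ∂_2 − rank ∂_3 = (6 − 6) − 0 = 0, and there is no ∂_3, so H_2 = 0.

As a check, the Euler characteristic is 6 − 12 + 6 = 0, which agrees with 1 − 1 + 0 = 0.
(K is a triangulation of the cylinder S^1 x I.)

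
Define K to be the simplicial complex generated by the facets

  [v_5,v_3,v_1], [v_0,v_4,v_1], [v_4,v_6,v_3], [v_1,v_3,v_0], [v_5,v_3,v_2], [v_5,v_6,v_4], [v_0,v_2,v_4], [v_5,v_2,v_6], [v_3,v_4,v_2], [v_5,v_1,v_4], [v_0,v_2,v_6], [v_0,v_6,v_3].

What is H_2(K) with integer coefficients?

H_2 ≅ 0.

Order the vertices as v_0 < v_1 < v_2 < v_3 < v_4 < v_5 < v_6. Listing each simplex with vertices in this order, K has dimension 2 with simplices:

  0-simplices (7): [v_0], [v_1], [v_2], [v_3], [v_4], [v_5], [v_6]
  1-simplices (18): (18 of them)
  2-simplices (12): (12 of them)

Hence C_0 ≅ Z^7, C_1 ≅ Z^18, C_2 ≅ Z^12.

The boundary map ∂_1: C_1 → C_0 is given by ∂[p,q] = [q] − [p].
The resulting 7×18 matrix has rank 6, and its Smith normal form has invariant factors (1,1,1,1,1,1).

∂_2: C_2 → C_1 sends each 2-simplex [p,q,r] to [q,r] − [p,r] + [p,q]. For instance
  ∂[v_2,v_3,v_5] = [v_3,v_5] − [v_2,v_5] + [v_2,v_3],
  ∂[v_4,v_5,v_6] = [v_5,v_6] − [v_4,v_6] + [v_4,v_5].
As a 18×12 matrix over Z this has rank 12, with invariant factors (1,1,1,1,1,1,1,1,1,1,1,2).

From H_k ≅ ker(∂_k) / im(∂_{k+1}) we obtain:

  H_2: rank ker ∂_2 − rank ∂_3 = (12 − 12) − 0 = 0, and there is no ∂_3, so H_2 ≅ 0.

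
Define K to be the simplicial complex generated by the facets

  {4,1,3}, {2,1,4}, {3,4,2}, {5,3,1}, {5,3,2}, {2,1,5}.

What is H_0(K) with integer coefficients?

H_0 ≅ Z.

Order the vertices as 1 < 2 < 3 < 4 < 5. Listing each simplex with vertices in this order, K has dimension 2 with simplices:

  0-simplices (5): [1], [2], [3], [4], [5]
  1-simplices (9): [1,2], [1,3], [1,4], [1,5], [2,3], [2,4], [2,5], [3,4], [3,5]
  2-simplices (6): [1,2,4], [1,2,5], [1,3,4], [1,3,5], [2,3,4], [2,3,5]

so the chain groups are C_0 ≅ Z^5, C_1 ≅ Z^9, C_2 ≅ Z^6.

The boundary map ∂_1: C_1 → C_0 is given by ∂[p,q] = [q] − [p].
The 5×9 boundary matrix has rank 4 and Smith normal form diag(1,1,1,1).

Boundary ∂_2: C_2 → C_1 acts by ∂[p,q,r] = [q,r] − [p,r] + [p,q]. For instance
  ∂[1,2,4] = [2,4] − [1,4] + [1,2],
  ∂[1,3,5] = [3,5] − [1,5] + [1,3].
This gives a 9×6 integer matrix of rank 5; reducing to Smith normal form yields diagonal entries (1,1,1,1,1).

Reading off H_k = ker ∂_k / im ∂_{k+1}:

  H_0: rank C_0 − rank ∂_1 = 5 − 4 = 1, and the invariant factors of ∂_1 are all 1, so H_0 = Z.

(K is a triangulation of the 2-sphere S^2.)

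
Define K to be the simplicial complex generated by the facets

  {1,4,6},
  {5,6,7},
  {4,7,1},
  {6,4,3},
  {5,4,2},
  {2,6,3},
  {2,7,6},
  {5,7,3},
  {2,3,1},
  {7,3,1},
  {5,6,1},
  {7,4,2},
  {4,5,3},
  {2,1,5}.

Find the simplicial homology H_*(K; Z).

H_0 ≅ Z,  H_1 ≅ Z^2,  H_2 ≅ Z.

We work with the vertex ordering 1 < 2 < 3 < 4 < 5 < 6 < 7. The simplices of K, each written with vertices in increasing order, are:

  0-simplices (7): [1], [2], [3], [4], [5], [6], [7]
  1-simplices (21): [1,2], [1,3], [1,4], [1,5], [1,6], [1,7], [2,3], [2,4], [2,5], [2,6], [2,7], [3,4], [3,5], [3,6], [3,7], [4,5], [4,6], [4,7], [5,6], [5,7], [6,7]
  2-simplices (14): [1,2,3], [1,2,5], [1,3,7], [1,4,6], [1,4,7], [1,5,6], [2,3,6], [2,4,5], [2,4,7], [2,6,7], [3,4,5], [3,4,6], [3,5,7], [5,6,7]

so the chain groups are C_0 ≅ Z^7, C_1 ≅ Z^21, C_2 ≅ Z^14.

∂_1: C_1 → C_0 maps an edge to its endpoints' difference, ∂[p,q] = q − p. For instance
  ∂[4,7] = [7] − [4].
This gives a 7×21 integer matrix of rank 6; reducing to Smith normal form yields diagonal entries (1,1,1,1,1,1).

The boundary map ∂_2: C_2 → C_1 acts by ∂[p,q,r] = [q,r] − [p,r] + [p,q]. For instance
  ∂[1,2,3] = [2,3] − [1,3] + [1,2],
  ∂[1,4,6] = [4,6] − [1,6] + [1,4].
The 21×14 boundary matrix has rank 13 and Smith normal form diag(1,1,1,1,1,1,1,1,1,1,1,1,1).

Reading off H_k = ker ∂_k / im ∂_{k+1}:

  H_0: rank C_0 − rank ∂_1 = 7 − 6 = 1, and the invariant factors of ∂_1 are all 1, so H_0 = Z.
  H_1: rank ker ∂_1 − rank ∂_2 = (21 − 6) − 13 = 2, and the invariant factors of ∂_2 are all 1, so H_1 = Z^2.
  H_2: rank ker ∂_2 − rank ∂_3 = (14 − 13) − 0 = 1, and there is no ∂_3, so H_2 = Z.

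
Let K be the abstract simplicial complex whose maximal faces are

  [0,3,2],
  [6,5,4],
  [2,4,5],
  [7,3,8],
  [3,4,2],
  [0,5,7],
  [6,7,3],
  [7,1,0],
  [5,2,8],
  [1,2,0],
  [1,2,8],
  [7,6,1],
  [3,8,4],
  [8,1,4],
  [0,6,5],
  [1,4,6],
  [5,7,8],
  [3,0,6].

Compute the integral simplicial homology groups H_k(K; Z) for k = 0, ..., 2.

Fix the vertex order 0 < 1 < 2 < 3 < 4 < 5 < 6 < 7 < 8 and write every simplex with vertices in increasing order. Then dim K = 2 and the simplices of K are:

  0-simplices (9): [0], [1], [2], [3], [4], [5], [6], [7], [8]
  1-simplices (27): (27 of them)
  2-simplices (18): [0,1,2], [0,1,7], [0,2,3], [0,3,6], [0,5,6], [0,5,7], [1,2,8], [1,4,6], [1,4,8], [1,6,7], [2,3,4], [2,4,5], [2,5,8], [3,4,8], [3,6,7], [3,7,8], [4,5,6], [5,7,8]

Hence C_0 ≅ Z^9, C_1 ≅ Z^27, C_2 ≅ Z^18.

Boundary ∂_1: C_1 → C_0 sends each edge [p,q] (with p < q) to q − p.
The 9×27 boundary matrix has rank 8 and Smith normal form diag(1,1,1,1,1,1,1,1).

Boundary ∂_2: C_2 → C_1 acts by ∂[p,q,r] = [q,r] − [p,r] + [p,q]. For instance
  ∂[0,1,2] = [1,2] − [0,2] + [0,1],
  ∂[3,7,8] = [7,8] − [3,8] + [3,7].
The resulting 27×18 matrix has rank 18, and its Smith normal form has invariant factors (1,1,1,1,1,1,1,1,1,1,1,1,1,1,1,1,1,2).

From H_k ≅ ker(∂_k) / im(∂_{k+1}) we obtain:

  H_0: rank C_0 − rank ∂_1 = 9 − 8 = 1, and the invariant factors of ∂_1 are all 1, so H_0 = Z.
  H_1: rank ker ∂_1 − rank ∂_2 = (27 − 8) − 18 = 1, and ∂_2 has invariant factor 2 > 1, so H_1 = Z ⊕ Z/2.
  H_2: rank ker ∂_2 − rank ∂_3 = (18 − 18) − 0 = 0, and there is no ∂_3, so H_2 = 0.

H_0 = Z,  H_1 = Z ⊕ Z/2,  H_2 = 0.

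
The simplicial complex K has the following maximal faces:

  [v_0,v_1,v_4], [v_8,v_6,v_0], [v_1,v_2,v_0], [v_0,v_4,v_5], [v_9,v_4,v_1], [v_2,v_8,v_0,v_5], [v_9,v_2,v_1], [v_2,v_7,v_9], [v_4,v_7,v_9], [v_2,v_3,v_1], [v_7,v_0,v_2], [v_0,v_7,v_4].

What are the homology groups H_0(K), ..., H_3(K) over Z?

Fix the vertex order v_0 < v_1 < v_2 < v_3 < v_4 < v_5 < v_6 < v_7 < v_8 < v_9 and write every simplex with vertices in increasing order. Then dim K = 3 and the simplices of K are:

  0-simplices (10): [v_0], [v_1], [v_2], [v_3], [v_4], [v_5], [v_6], [v_7], [v_8], [v_9]
  1-simplices (22): (22 of them)
  2-simplices (15): (15 of them)
  3-simplices (1): [v_0,v_2,v_5,v_8]

so the chain groups are C_0 ≅ Z^10, C_1 ≅ Z^22, C_2 ≅ Z^15, C_3 ≅ Z^1.

The boundary map ∂_1: C_1 → C_0 is given by ∂[p,q] = [q] − [p]. For instance
  ∂[v_7,v_9] = [v_9] − [v_7].
The resulting 10×22 matrix has rank 9, and its Smith normal form has invariant factors (1,1,1,1,1,1,1,1,1).

Boundary ∂_2: C_2 → C_1 acts by ∂[p,q,r] = [q,r] − [p,r] + [p,q]. For instance
  ∂[v_0,v_4,v_5] = [v_4,v_5] − [v_0,v_5] + [v_0,v_4],
  ∂[v_0,v_2,v_5] = [v_2,v_5] − [v_0,v_5] + [v_0,v_2].
The 22×15 boundary matrix has rank 13 and Smith normal form diag(1,1,1,1,1,1,1,1,1,1,1,1,1).

The boundary map ∂_3: C_3 → C_2 sends each 3-simplex σ to the alternating sum Σ_i (−1)^i (σ with its i-th vertex removed). For instance
  ∂[v_0,v_2,v_5,v_8] = [v_2,v_5,v_8] − [v_0,v_5,v_8] + [v_0,v_2,v_8] − [v_0,v_2,v_5].
The 15×1 boundary matrix has rank 1 and Smith normal form diag(1).

Now H_k = ker ∂_k / im ∂_{k+1}, so:

  H_0: rank C_0 − rank ∂_1 = 10 − 9 = 1, and the invariant factors of ∂_1 are all 1, so H_0 ≅ Z.
  H_1: rank ker ∂_1 − rank ∂_2 = (22 − 9) − 13 = 0, and the invariant factors of ∂_2 are all 1, so H_1 ≅ 0.
  H_2: rank ker ∂_2 − rank ∂_3 = (15 − 13) − 1 = 1, and the invariant factors of ∂_3 are all 1, so H_2 ≅ Z.
  H_3: rank ker ∂_3 − rank ∂_4 = (1 − 1) − 0 = 0, and there is no ∂_4, so H_3 ≅ 0.

H_0 = Z,  H_1 = 0,  H_2 = Z,  H_3 = 0.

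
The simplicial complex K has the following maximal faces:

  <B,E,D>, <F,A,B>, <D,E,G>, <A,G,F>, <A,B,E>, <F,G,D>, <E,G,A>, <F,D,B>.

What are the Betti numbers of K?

b_0 = 1, b_1 = 0, b_2 = 1.

We work with the vertex ordering A < B < D < E < F < G. The simplices of K, each written with vertices in increasing order, are:

  0-simplices (6): A, B, D, E, F, G
  1-simplices (12): AB, AE, AF, AG, BD, BE, BF, DE, DF, DG, EG, FG
  2-simplices (8): ABE, ABF, AEG, AFG, BDE, BDF, DEG, DFG

so the chain groups are C_0 ≅ Z^6, C_1 ≅ Z^12, C_2 ≅ Z^8.

∂_1: C_1 → C_0 sends each edge [p,q] (with p < q) to q − p. For instance
  ∂AE = E − A.
The resulting 6×12 matrix has rank 5, and its Smith normal form has invariant factors (1,1,1,1,1).

∂_2: C_2 → C_1 sends each 2-simplex [p,q,r] to [q,r] − [p,r] + [p,q]. For instance
  ∂AFG = FG − AG + AF,
  ∂DFG = FG − DG + DF.
The resulting 12×8 matrix has rank 7, and its Smith normal form has invariant factors (1,1,1,1,1,1,1).

Now H_k = ker ∂_k / im ∂_{k+1}, so:

  H_0: rank C_0 − rank ∂_1 = 6 − 5 = 1, and the invariant factors of ∂_1 are all 1, so H_0 ≅ Z.
  H_1: rank ker ∂_1 − rank ∂_2 = (12 − 5) − 7 = 0, and the invariant factors of ∂_2 are all 1, so H_1 ≅ 0.
  H_2: rank ker ∂_2 − rank ∂_3 = (8 − 7) − 0 = 1, and there is no ∂_3, so H_2 ≅ Z.

(K is a triangulation of the 2-sphere S^2.)

Hence the Betti numbers are b_0 = 1, b_1 = 0, b_2 = 1.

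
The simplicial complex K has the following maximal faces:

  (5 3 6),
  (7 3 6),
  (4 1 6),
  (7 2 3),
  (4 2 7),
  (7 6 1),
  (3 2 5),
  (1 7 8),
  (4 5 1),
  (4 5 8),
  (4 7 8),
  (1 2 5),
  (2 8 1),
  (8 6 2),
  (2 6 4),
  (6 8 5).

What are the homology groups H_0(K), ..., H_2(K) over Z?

Fix the vertex order 1 < 2 < 3 < 4 < 5 < 6 < 7 < 8 and write every simplex with vertices in increasing order. Then dim K = 2 and the simplices of K are:

  0-simplices (8): [1], [2], [3], [4], [5], [6], [7], [8]
  1-simplices (24): (24 of them)
  2-simplices (16): [1,2,5], [1,2,8], [1,4,5], [1,4,6], [1,6,7], [1,7,8], [2,3,5], [2,3,7], [2,4,6], [2,4,7], [2,6,8], [3,5,6], [3,6,7], [4,5,8], [4,7,8], [5,6,8]

Hence C_0 ≅ Z^8, C_1 ≅ Z^24, C_2 ≅ Z^16.

Boundary ∂_1: C_1 → C_0 maps an edge to its endpoints' difference, ∂[p,q] = q − p.
The resulting 8×24 matrix has rank 7, and its Smith normal form has invariant factors (1,1,1,1,1,1,1).

∂_2: C_2 → C_1 sends each 2-simplex [p,q,r] to [q,r] − [p,r] + [p,q]. For instance
  ∂[5,6,8] = [6,8] − [5,8] + [5,6],
  ∂[1,6,7] = [6,7] − [1,7] + [1,6].
This gives a 24×16 integer matrix of rank 15; reducing to Smith normal form yields diagonal entries (1,1,1,1,1,1,1,1,1,1,1,1,1,1,1).

Reading off H_k = ker ∂_k / im ∂_{k+1}:

  H_0: rank C_0 − rank ∂_1 = 8 − 7 = 1, and the invariant factors of ∂_1 are all 1, so H_0 = Z.
  H_1: rank ker ∂_1 − rank ∂_2 = (24 − 7) − 15 = 2, and the invariant factors of ∂_2 are all 1, so H_1 = Z^2.
  H_2: rank ker ∂_2 − rank ∂_3 = (16 − 15) − 0 = 1, and there is no ∂_3, so H_2 = Z.

H_0 = Z,  H_1 = Z^2,  H_2 = Z.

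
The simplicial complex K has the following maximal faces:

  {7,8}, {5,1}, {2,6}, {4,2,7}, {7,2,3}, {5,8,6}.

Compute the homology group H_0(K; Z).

K has 8 vertices, 11 edges, 3 triangles.
rank ∂_0 = 0, rank ∂_1 = 7 ⇒ b_0 = 8 − 0 − 7 = 1; all invariant factors of ∂_1 are 1 so no torsion. So H_0 ≅ Z.

H_0 ≅ Z.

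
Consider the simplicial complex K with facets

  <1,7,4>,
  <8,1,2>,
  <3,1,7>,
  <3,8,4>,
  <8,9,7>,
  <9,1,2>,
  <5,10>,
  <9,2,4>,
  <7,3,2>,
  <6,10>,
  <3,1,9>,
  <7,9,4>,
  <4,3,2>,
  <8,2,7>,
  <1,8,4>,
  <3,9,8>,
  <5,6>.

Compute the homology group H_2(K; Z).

H_2 = Z.

We work with the vertex ordering 1 < 2 < 3 < 4 < 5 < 6 < 7 < 8 < 9 < 10. The simplices of K, each written with vertices in increasing order, are:

  0-simplices (10): [1], [2], [3], [4], [5], [6], [7], [8], [9], [10]
  1-simplices (24): (24 of them)
  2-simplices (14): [1,2,8], [1,2,9], [1,3,7], [1,3,9], [1,4,7], [1,4,8], [2,3,4], [2,3,7], [2,4,9], [2,7,8], [3,4,8], [3,8,9], [4,7,9], [7,8,9]

Hence C_0 ≅ Z^10, C_1 ≅ Z^24, C_2 ≅ Z^14.

The boundary map ∂_1: C_1 → C_0 sends each edge [p,q] (with p < q) to q − p. For instance
  ∂[4,7] = [7] − [4].
As a 10×24 matrix over Z this has rank 8, with invariant factors (1,1,1,1,1,1,1,1).

Boundary ∂_2: C_2 → C_1 sends each 2-simplex [p,q,r] to [q,r] − [p,r] + [p,q]. For instance
  ∂[2,3,4] = [3,4] − [2,4] + [2,3],
  ∂[3,8,9] = [8,9] − [3,9] + [3,8].
The 24×14 boundary matrix has rank 13 and Smith normal form diag(1,1,1,1,1,1,1,1,1,1,1,1,1).

From H_k ≅ ker(∂_k) / im(∂_{k+1}) we obtain:

  H_2: rank ker ∂_2 − rank ∂_3 = (14 − 13) − 0 = 1, and there is no ∂_3, so H_2 ≅ Z.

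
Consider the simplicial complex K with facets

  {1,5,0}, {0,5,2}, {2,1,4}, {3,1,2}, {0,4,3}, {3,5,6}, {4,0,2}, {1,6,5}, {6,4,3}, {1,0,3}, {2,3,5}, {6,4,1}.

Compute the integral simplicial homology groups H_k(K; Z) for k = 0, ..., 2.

H_0 = Z,  H_1 = Z/2Z,  H_2 = 0.

Take the total order 0 < 1 < 2 < 3 < 4 < 5 < 6 on the vertex set. Then K (dimension 2) consists of the simplices:

  0-simplices (7): [0], [1], [2], [3], [4], [5], [6]
  1-simplices (18): [0,1], [0,2], [0,3], [0,4], [0,5], [1,2], [1,3], [1,4], [1,5], [1,6], [2,3], [2,4], [2,5], [3,4], [3,5], [3,6], [4,6], [5,6]
  2-simplices (12): [0,1,3], [0,1,5], [0,2,4], [0,2,5], [0,3,4], [1,2,3], [1,2,4], [1,4,6], [1,5,6], [2,3,5], [3,4,6], [3,5,6]

Hence C_0 ≅ Z^7, C_1 ≅ Z^18, C_2 ≅ Z^12.

∂_1: C_1 → C_0 maps an edge to its endpoints' difference, ∂[p,q] = q − p.
This gives a 7×18 integer matrix of rank 6; reducing to Smith normal form yields diagonal entries (1,1,1,1,1,1).

∂_2: C_2 → C_1 maps a triangle to the signed sum of its edges. For instance
  ∂[1,4,6] = [4,6] − [1,6] + [1,4],
  ∂[1,2,4] = [2,4] − [1,4] + [1,2].
This gives a 18×12 integer matrix of rank 12; reducing to Smith normal form yields diagonal entries (1,1,1,1,1,1,1,1,1,1,1,2).

Computing H_k = (kernel of ∂_k) / (image of ∂_{k+1}):

  H_0: rank C_0 − rank ∂_1 = 7 − 6 = 1, and the invariant factors of ∂_1 are all 1, so H_0 = Z.
  H_1: rank ker ∂_1 − rank ∂_2 = (18 − 6) − 12 = 0, and ∂_2 has invariant factor 2 > 1, so H_1 = Z/2Z.
  H_2: rank ker ∂_2 − rank ∂_3 = (12 − 12) − 0 = 0, and there is no ∂_3, so H_2 = 0.

(K is a triangulation of the real projective plane RP^2.)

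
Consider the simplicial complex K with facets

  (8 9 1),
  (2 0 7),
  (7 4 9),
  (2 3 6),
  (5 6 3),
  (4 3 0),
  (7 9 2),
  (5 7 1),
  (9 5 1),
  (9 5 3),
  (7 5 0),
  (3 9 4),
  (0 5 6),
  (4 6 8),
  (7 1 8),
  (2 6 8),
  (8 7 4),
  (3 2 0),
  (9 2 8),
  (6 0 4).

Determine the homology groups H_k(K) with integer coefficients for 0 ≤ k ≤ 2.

H_0 ≅ Z,  H_1 ≅ Z ⊕ Z/2,  H_2 = 0.

Order the vertices as 0 < 1 < 2 < 3 < 4 < 5 < 6 < 7 < 8 < 9. Listing each simplex with vertices in this order, K has dimension 2 with simplices:

  0-simplices (10): [0], [1], [2], [3], [4], [5], [6], [7], [8], [9]
  1-simplices (30): (30 of them)
  2-simplices (20): (20 of them)

Hence C_0 ≅ Z^10, C_1 ≅ Z^30, C_2 ≅ Z^20.

The boundary map ∂_1: C_1 → C_0 maps an edge to its endpoints' difference, ∂[p,q] = q − p. For instance
  ∂[2,7] = [7] − [2].
As a 10×30 matrix over Z this has rank 9, with invariant factors (1,1,1,1,1,1,1,1,1).

∂_2: C_2 → C_1 acts by ∂[p,q,r] = [q,r] − [p,r] + [p,q]. For instance
  ∂[0,2,3] = [2,3] − [0,3] + [0,2],
  ∂[0,5,7] = [5,7] − [0,7] + [0,5].
As a 30×20 matrix over Z this has rank 20, with invariant factors (1,1,1,1,1,1,1,1,1,1,1,1,1,1,1,1,1,1,1,2).

Now H_k = ker ∂_k / im ∂_{k+1}, so:

  H_0: rank C_0 − rank ∂_1 = 10 − 9 = 1, and the invariant factors of ∂_1 are all 1, so H_0 = Z.
  H_1: rank ker ∂_1 − rank ∂_2 = (30 − 9) − 20 = 1, and ∂_2 has invariant factor 2 > 1, so H_1 = Z ⊕ Z/2.
  H_2: rank ker ∂_2 − rank ∂_3 = (20 − 20) − 0 = 0, and there is no ∂_3, so H_2 = 0.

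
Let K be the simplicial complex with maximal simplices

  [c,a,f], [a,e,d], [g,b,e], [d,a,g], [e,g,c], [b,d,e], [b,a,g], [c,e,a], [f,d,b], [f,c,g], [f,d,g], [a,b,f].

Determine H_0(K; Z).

H_0 = Z.

We work with the vertex ordering a < b < c < d < e < f < g. The simplices of K, each written with vertices in increasing order, are:

  0-simplices (7): a, b, c, d, e, f, g
  1-simplices (18): ab, ac, ad, ae, af, ag, bd, be, bf, bg, ce, cf, cg, de, df, dg, eg, fg
  2-simplices (12): abf, abg, ace, acf, ade, adg, bde, bdf, beg, ceg, cfg, dfg

so the chain groups are C_0 ≅ Z^7, C_1 ≅ Z^18, C_2 ≅ Z^12.

∂_1: C_1 → C_0 sends each edge [p,q] (with p < q) to q − p. For instance
  ∂cf = f − c.
The 7×18 boundary matrix has rank 6 and Smith normal form diag(1,1,1,1,1,1).

The boundary map ∂_2: C_2 → C_1 sends each 2-simplex [p,q,r] to [q,r] − [p,r] + [p,q]. For instance
  ∂ceg = eg − cg + ce,
  ∂cfg = fg − cg + cf.
The 18×12 boundary matrix has rank 12 and Smith normal form diag(1,1,1,1,1,1,1,1,1,1,1,2).

Computing H_k = (kernel of ∂_k) / (image of ∂_{k+1}):

  H_0: rank C_0 − rank ∂_1 = 7 − 6 = 1, and the invariant factors of ∂_1 are all 1, so H_0 = Z.

(K is a triangulation of the real projective plane RP^2.)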